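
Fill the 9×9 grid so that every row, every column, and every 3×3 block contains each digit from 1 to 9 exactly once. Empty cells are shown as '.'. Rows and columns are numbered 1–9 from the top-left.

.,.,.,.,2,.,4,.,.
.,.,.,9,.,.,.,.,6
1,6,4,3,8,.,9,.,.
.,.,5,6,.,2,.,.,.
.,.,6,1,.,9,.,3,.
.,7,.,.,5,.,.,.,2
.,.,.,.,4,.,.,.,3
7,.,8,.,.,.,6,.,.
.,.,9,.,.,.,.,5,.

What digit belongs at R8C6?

R5C5 = 7 (sole candidate).
R2C5 = 1 (sole candidate).
R4C5 = 3 (sole candidate).
R8C5 = 9 (sole candidate).
R9C5 = 6 (sole candidate).
R1C6 = 6 (hidden single in row 1).
R2C6 = 4 (hidden single in row 2).
R6C6 = 8 (sole candidate).
R6C7 = 1 (sole candidate).
R6C3 = 3 (sole candidate).
R6C4 = 4 (sole candidate).
R1C3 = 7 (sole candidate).
R1C4 = 5 (sole candidate).
R2C3 = 2 (sole candidate).
R3C6 = 7 (sole candidate).
R3C8 = 2 (sole candidate).
R3C9 = 5 (sole candidate).
R6C1 = 9 (sole candidate).
R6C8 = 6 (sole candidate).
R7C3 = 1 (sole candidate).
R7C6 = 5 (sole candidate).
R8C4 = 2 (sole candidate).
R7C2 = 2 (sole candidate).
R7C1 = 6 (sole candidate).
R1C2 = 9 (hidden single in row 1).
R1C1 = 3 (hidden single in row 1).
R9C1 = 4 (sole candidate).
R9C2 = 3 (sole candidate).
R9C6 = 1 (sole candidate).
R4C1 = 8 (sole candidate).
R4C7 = 7 (sole candidate).
R5C1 = 2 (sole candidate).
R5C2 = 4 (sole candidate).
R5C9 = 8 (sole candidate).
R7C7 = 8 (sole candidate).
R8C2 = 5 (sole candidate).
R8C6 = 3: row 8 has {2,5,6,7,8,9}; col 6 has {1,2,4,5,6,7,8,9}; box has {1,2,4,5,6,9} → only 3 remains.

3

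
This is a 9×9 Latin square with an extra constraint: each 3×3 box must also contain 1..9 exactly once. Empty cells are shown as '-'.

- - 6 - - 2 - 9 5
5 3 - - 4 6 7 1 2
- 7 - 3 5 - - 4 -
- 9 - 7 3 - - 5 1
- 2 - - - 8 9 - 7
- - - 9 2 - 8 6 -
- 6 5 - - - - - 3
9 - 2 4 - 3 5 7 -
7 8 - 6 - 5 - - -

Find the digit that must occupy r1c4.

r1c7 = 3: row 1 has {2,5,6,9}; col 7 has {5,7,8,9}; box has {1,2,4,5,7,9} → only 3 remains.
r2c4 = 8: row 2 has {1,2,3,4,5,6,7}; col 4 has {3,4,6,7,9}; box has {2,3,4,5,6} → only 8 remains.
r3c7 = 6: row 3 has {3,4,5,7}; col 7 has {3,5,7,8,9}; box has {1,2,3,4,5,7,9} → only 6 remains.
r3c9 = 8: row 3 has {3,4,5,6,7}; col 9 has {1,2,3,5,7}; box has {1,2,3,4,5,6,7,9} → only 8 remains.
r4c6 = 4: row 4 has {1,3,5,7,9}; col 6 has {2,3,5,6,8}; box has {2,3,7,8,9} → only 4 remains.
r4c7 = 2: row 4 has {1,3,4,5,7,9}; col 7 has {3,5,6,7,8,9}; box has {1,5,6,7,8,9} → only 2 remains.
r5c8 = 3: row 5 has {2,7,8,9}; col 8 has {1,4,5,6,7,9}; box has {1,2,5,6,7,8,9} → only 3 remains.
r6c6 = 1: row 6 has {2,6,8,9}; col 6 has {2,3,4,5,6,8}; box has {2,3,4,7,8,9} → only 1 remains.
r6c9 = 4: row 6 has {1,2,6,8,9}; col 9 has {1,2,3,5,7,8}; box has {1,2,3,5,6,7,8,9} → only 4 remains.
r8c2 = 1: row 8 has {2,3,4,5,7,9}; col 2 has {2,3,6,7,8,9}; box has {2,5,6,7,8,9} → only 1 remains.
r8c5 = 8: row 8 has {1,2,3,4,5,7,9}; col 5 has {2,3,4,5}; box has {3,4,5,6} → only 8 remains.
r8c9 = 6: row 8 has {1,2,3,4,5,7,8,9}; col 9 has {1,2,3,4,5,7,8}; box has {3,5,7} → only 6 remains.
r9c8 = 2: row 9 has {5,6,7,8}; col 8 has {1,3,4,5,6,7,9}; box has {3,5,6,7} → only 2 remains.
r9c9 = 9: row 9 has {2,5,6,7,8}; col 9 has {1,2,3,4,5,6,7,8}; box has {2,3,5,6,7} → only 9 remains.
r1c2 = 4: row 1 has {2,3,5,6,9}; col 2 has {1,2,3,6,7,8,9}; box has {3,5,6,7} → only 4 remains.
r1c4 = 1: row 1 has {2,3,4,5,6,9}; col 4 has {3,4,6,7,8,9}; box has {2,3,4,5,6,8} → only 1 remains.

1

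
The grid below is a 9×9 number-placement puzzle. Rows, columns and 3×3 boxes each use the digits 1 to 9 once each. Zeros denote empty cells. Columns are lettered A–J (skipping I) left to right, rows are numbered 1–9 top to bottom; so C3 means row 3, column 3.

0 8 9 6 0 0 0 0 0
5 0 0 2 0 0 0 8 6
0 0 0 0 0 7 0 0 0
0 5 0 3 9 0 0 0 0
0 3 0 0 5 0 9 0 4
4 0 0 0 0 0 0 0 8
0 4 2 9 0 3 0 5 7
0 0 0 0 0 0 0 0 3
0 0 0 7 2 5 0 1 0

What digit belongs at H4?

D6 = 1: row 6 has {4,8}; col 4 has {2,3,6,7,9}; box has {3,5,9} → only 1 remains.
J9 = 9: row 9 has {1,2,5,7}; col 9 has {3,4,6,7,8}; box has {1,3,5,7} → only 9 remains.
D5 = 8: row 5 has {3,4,5,9}; col 4 has {1,2,3,6,7,9}; box has {1,3,5,9} → only 8 remains.
D8 = 4: row 8 has {3}; col 4 has {1,2,3,6,7,8,9}; box has {2,3,5,7,9} → only 4 remains.
B9 = 6: row 9 has {1,2,5,7,9}; col 2 has {3,4,5,8}; box has {2,4} → only 6 remains.
D3 = 5: row 3 has {7}; col 4 has {1,2,3,4,6,7,8,9}; box has {2,6,7} → only 5 remains.
F2 = 9: in row 2, 9 can only go here (every other open cell in that row sees a 9).
E3 = 8: in row 3, 8 can only go here (every other open cell in that row sees an 8).
H3 = 9: in row 3, 9 can only go here (every other open cell in that row sees a 9).
F4 = 4: in row 4, 4 can only go here (every other open cell in that row sees a 4).
F1 = 1: row 1 has {6,8,9}; col 6 has {3,4,5,7,9}; box has {2,5,6,7,8,9} → only 1 remains.
G6 = 5: in row 6, 5 can only go here (every other open cell in that row sees a 5).
B6 = 9: in row 6, 9 can only go here (every other open cell in that row sees a 9).
J1 = 5: in row 1, 5 can only go here (every other open cell in that row sees a 5).
H6 = 3: in row 6, 3 can only go here (every other open cell in that row sees a 3).
F6 = 2: in row 6, 2 can only go here (every other open cell in that row sees a 2).
F5 = 6: row 5 has {3,4,5,8,9}; col 6 has {1,2,3,4,5,7,9}; box has {1,2,3,4,5,8,9} → only 6 remains.
E6 = 7: row 6 has {1,2,3,4,5,8,9}; col 5 has {2,5,8,9}; box has {1,2,3,4,5,6,8,9} → only 7 remains.
F8 = 8: row 8 has {3,4}; col 6 has {1,2,3,4,5,6,7,9}; box has {2,3,4,5,7,9} → only 8 remains.
C6 = 6: row 6 has {1,2,3,4,5,7,8,9}; col 3 has {2,9}; box has {3,4,5,9} → only 6 remains.
A3 = 6: in row 3, 6 can only go here (every other open cell in that row sees a 6).
C8 = 5: in row 8, 5 can only go here (every other open cell in that row sees a 5).
A8 = 9: in row 8, 9 can only go here (every other open cell in that row sees a 9).
B8 = 7: in row 8, 7 can only go here (every other open cell in that row sees a 7).
B2 = 1: row 2 has {2,5,6,8,9}; col 2 has {3,4,5,6,7,8,9}; box has {5,6,8,9} → only 1 remains.
B3 = 2: row 3 has {5,6,7,8,9}; col 2 has {1,3,4,5,6,7,8,9}; box has {1,5,6,8,9} → only 2 remains.
J3 = 1: row 3 has {2,5,6,7,8,9}; col 9 has {3,4,5,6,7,8,9}; box has {5,6,8,9} → only 1 remains.
J4 = 2: row 4 has {3,4,5,9}; col 9 has {1,3,4,5,6,7,8,9}; box has {3,4,5,8,9} → only 2 remains.
H5 = 7: row 5 has {3,4,5,6,8,9}; col 8 has {1,3,5,8,9}; box has {2,3,4,5,8,9} → only 7 remains.
H4 = 6: row 4 has {2,3,4,5,9}; col 8 has {1,3,5,7,8,9}; box has {2,3,4,5,7,8,9} → only 6 remains.

6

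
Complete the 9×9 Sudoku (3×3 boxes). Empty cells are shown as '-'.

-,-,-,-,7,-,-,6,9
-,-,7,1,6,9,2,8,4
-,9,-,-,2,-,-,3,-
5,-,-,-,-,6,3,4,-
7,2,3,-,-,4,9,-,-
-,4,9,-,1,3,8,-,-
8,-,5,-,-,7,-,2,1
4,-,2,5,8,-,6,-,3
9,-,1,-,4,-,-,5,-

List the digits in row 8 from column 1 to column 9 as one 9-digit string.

472581693

r2c1 = 3 (sole candidate).
r2c2 = 5 (sole candidate).
r4c3 = 8 (sole candidate).
r4c5 = 9 (sole candidate).
r5c4 = 8 (sole candidate).
r5c5 = 5 (sole candidate).
r5c8 = 1 (sole candidate).
r5c9 = 6 (sole candidate).
r6c1 = 6 (sole candidate).
r6c8 = 7 (sole candidate).
r7c5 = 3 (sole candidate).
r7c7 = 4 (sole candidate).
r8c2 = 7: row 8 has {2,3,4,5,6,8}; col 2 has {2,4,5,9}; box has {1,2,4,5,8,9} → only 7 remains.
r8c6 = 1: row 8 has {2,3,4,5,6,7,8}; col 6 has {3,4,6,7,9}; box has {3,4,5,7,8} → only 1 remains.
r8c8 = 9: row 8 has {1,2,3,4,5,6,7,8}; col 8 has {1,2,3,4,5,6,7,8}; box has {1,2,3,4,5,6} → only 9 remains.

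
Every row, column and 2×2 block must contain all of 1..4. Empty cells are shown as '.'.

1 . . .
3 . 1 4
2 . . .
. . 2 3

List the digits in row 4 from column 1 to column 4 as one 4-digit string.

r1c3 = 3: row 1 has {1}; col 3 has {1,2}; box has {1,4} → only 3 remains.
r1c4 = 2: row 1 has {1,3}; col 4 has {3,4}; box has {1,3,4} → only 2 remains.
r2c2 = 2: row 2 has {1,3,4}; col 2 has {}; box has {1,3} → only 2 remains.
r3c3 = 4: row 3 has {2}; col 3 has {1,2,3}; box has {2,3} → only 4 remains.
r3c4 = 1: row 3 has {2,4}; col 4 has {2,3,4}; box has {2,3,4} → only 1 remains.
r4c1 = 4: row 4 has {2,3}; col 1 has {1,2,3}; box has {2} → only 4 remains.
r4c2 = 1: row 4 has {2,3,4}; col 2 has {2}; box has {2,4} → only 1 remains.

4123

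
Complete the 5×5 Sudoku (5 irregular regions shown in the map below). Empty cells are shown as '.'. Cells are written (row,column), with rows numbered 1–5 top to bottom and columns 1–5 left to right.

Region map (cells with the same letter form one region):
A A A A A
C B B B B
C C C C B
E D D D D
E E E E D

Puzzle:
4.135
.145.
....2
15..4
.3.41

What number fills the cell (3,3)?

(1,2) = 2: row 1 has {1,3,4,5}; col 2 has {1,3,5}; region has {1,3,4,5} → only 2 remains.
(2,5) = 3: row 2 has {1,4,5}; col 5 has {1,2,4,5}; region has {1,2,4,5} → only 3 remains.
(3,2) = 4: row 3 has {2}; col 2 has {1,2,3,5}; region has {} → only 4 remains.
(3,4) = 1: row 3 has {2,4}; col 4 has {3,4,5}; region has {4} → only 1 remains.
(4,4) = 2: row 4 has {1,4,5}; col 4 has {1,3,4,5}; region has {1,4,5} → only 2 remains.
(2,1) = 2: row 2 has {1,3,4,5}; col 1 has {1,4}; region has {1,4} → only 2 remains.
(4,3) = 3: row 4 has {1,2,4,5}; col 3 has {1,4}; region has {1,2,4,5} → only 3 remains.
(5,1) = 5: row 5 has {1,3,4}; col 1 has {1,2,4}; region has {1,3,4} → only 5 remains.
(5,3) = 2: row 5 has {1,3,4,5}; col 3 has {1,3,4}; region has {1,3,4,5} → only 2 remains.
(3,1) = 3: row 3 has {1,2,4}; col 1 has {1,2,4,5}; region has {1,2,4} → only 3 remains.
(3,3) = 5: row 3 has {1,2,3,4}; col 3 has {1,2,3,4}; region has {1,2,3,4} → only 5 remains.

5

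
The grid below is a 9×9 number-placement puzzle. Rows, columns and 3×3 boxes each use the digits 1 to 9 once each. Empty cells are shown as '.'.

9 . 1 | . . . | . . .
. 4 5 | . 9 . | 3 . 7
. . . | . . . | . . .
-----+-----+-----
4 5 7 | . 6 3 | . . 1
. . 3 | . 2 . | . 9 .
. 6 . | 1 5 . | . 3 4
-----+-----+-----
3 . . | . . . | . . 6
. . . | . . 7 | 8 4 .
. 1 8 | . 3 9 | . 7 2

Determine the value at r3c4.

r4c7 = 2 (sole candidate).
r4c8 = 8 (sole candidate).
r5c2 = 8 (sole candidate).
r5c6 = 4 (sole candidate).
r5c9 = 5 (sole candidate).
r6c1 = 2 (sole candidate).
r6c3 = 9 (sole candidate).
r6c6 = 8 (sole candidate).
r6c7 = 7 (sole candidate).
r8c5 = 1 (sole candidate).
r9c7 = 5 (sole candidate).
r1c9 = 8 (sole candidate).
r3c9 = 9 (sole candidate).
r4c4 = 9 (sole candidate).
r5c1 = 1 (sole candidate).
r5c4 = 7 (sole candidate).
r5c7 = 6 (sole candidate).
r7c8 = 1 (sole candidate).
r8c9 = 3 (sole candidate).
r9c1 = 6 (sole candidate).
r9c4 = 4 (sole candidate).
r1c7 = 4 (sole candidate).
r2c1 = 8 (sole candidate).
r3c1 = 7 (sole candidate).
r3c7 = 1 (sole candidate).
r7c5 = 8 (sole candidate).
r7c7 = 9 (sole candidate).
r8c1 = 5 (sole candidate).
r8c3 = 2 (sole candidate).
r8c4 = 6 (sole candidate).
r1c5 = 7 (sole candidate).
r2c4 = 2 (sole candidate).
r2c8 = 6 (sole candidate).
r3c3 = 6 (sole candidate).
r3c5 = 4 (sole candidate).
r3c6 = 5 (sole candidate).
r3c8 = 2 (sole candidate).
r7c2 = 7 (sole candidate).
r7c3 = 4 (sole candidate).
r7c4 = 5 (sole candidate).
r7c6 = 2 (sole candidate).
r8c2 = 9 (sole candidate).
r1c4 = 3 (sole candidate).
r1c6 = 6 (sole candidate).
r1c8 = 5 (sole candidate).
r2c6 = 1 (sole candidate).
r3c2 = 3 (sole candidate).
r3c4 = 8: row 3 has {1,2,3,4,5,6,7,9}; col 4 has {1,2,3,4,5,6,7,9}; box has {1,2,3,4,5,6,7,9} → only 8 remains.

8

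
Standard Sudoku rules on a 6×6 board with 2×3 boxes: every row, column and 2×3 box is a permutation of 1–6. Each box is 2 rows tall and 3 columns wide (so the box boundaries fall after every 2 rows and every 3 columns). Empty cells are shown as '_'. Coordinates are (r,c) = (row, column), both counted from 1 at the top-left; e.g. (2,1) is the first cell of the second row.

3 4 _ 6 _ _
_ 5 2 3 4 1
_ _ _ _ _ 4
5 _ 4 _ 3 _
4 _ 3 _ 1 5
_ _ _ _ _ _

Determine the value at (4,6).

(1,3) = 1: row 1 has {3,4,6}; col 3 has {2,3,4}; box has {2,3,4,5} → only 1 remains.
(1,6) = 2: row 1 has {1,3,4,6}; col 6 has {1,4,5}; box has {1,3,4,6} → only 2 remains.
(2,1) = 6: row 2 has {1,2,3,4,5}; col 1 has {3,4,5}; box has {1,2,3,4,5} → only 6 remains.
(3,3) = 6: row 3 has {4}; col 3 has {1,2,3,4}; box has {4,5} → only 6 remains.
(4,6) = 6: row 4 has {3,4,5}; col 6 has {1,2,4,5}; box has {3,4} → only 6 remains.

6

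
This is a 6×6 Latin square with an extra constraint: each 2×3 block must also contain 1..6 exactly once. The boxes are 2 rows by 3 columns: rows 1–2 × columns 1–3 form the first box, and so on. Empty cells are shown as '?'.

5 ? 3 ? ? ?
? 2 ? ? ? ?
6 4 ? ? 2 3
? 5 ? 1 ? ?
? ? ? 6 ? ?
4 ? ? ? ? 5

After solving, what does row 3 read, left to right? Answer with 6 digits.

r2c1 = 1 (sole candidate).
r3c3 = 1: row 3 has {2,3,4,6}; col 3 has {3}; box has {4,5,6} → only 1 remains.
r3c4 = 5: row 3 has {1,2,3,4,6}; col 4 has {1,6}; box has {1,2,3} → only 5 remains.

641523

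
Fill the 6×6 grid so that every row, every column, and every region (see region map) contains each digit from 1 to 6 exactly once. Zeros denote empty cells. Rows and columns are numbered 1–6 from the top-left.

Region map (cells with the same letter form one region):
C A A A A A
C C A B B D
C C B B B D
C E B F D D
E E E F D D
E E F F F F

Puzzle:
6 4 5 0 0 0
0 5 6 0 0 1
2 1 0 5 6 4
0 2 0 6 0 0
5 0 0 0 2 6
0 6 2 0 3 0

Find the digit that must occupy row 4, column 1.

row 1, column 5 = 1 (sole candidate).
row 2, column 5 = 4 (sole candidate).
row 3, column 3 = 3 (sole candidate).
row 4, column 3 = 1 (sole candidate).
row 4, column 5 = 5 (sole candidate).
row 4, column 6 = 3 (sole candidate).
row 5, column 2 = 3 (sole candidate).
row 5, column 3 = 4 (sole candidate).
row 5, column 4 = 1 (sole candidate).
row 6, column 1 = 1 (sole candidate).
row 6, column 4 = 4 (sole candidate).
row 6, column 6 = 5 (sole candidate).
row 1, column 6 = 2 (sole candidate).
row 2, column 1 = 3 (sole candidate).
row 2, column 4 = 2 (sole candidate).
row 4, column 1 = 4: row 4 has {1,2,3,5,6}; col 1 has {1,2,3,5,6}; region has {1,2,3,5,6} → only 4 remains.

4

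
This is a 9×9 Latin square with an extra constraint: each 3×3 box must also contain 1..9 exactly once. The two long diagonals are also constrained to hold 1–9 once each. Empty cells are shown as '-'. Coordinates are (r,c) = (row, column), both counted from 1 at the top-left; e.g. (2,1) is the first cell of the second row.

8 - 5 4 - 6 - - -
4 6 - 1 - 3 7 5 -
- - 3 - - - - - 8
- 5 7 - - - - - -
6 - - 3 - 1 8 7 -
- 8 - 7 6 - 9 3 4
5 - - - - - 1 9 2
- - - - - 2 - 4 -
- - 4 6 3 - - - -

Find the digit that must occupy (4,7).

(2,9) = 9 (sole candidate).
(5,9) = 5 (sole candidate).
(6,6) = 5 (sole candidate).
(7,4) = 8 (sole candidate).
(9,7) = 5 (sole candidate).
(9,8) = 8 (sole candidate).
(9,9) = 7 (sole candidate).
(2,3) = 2 (sole candidate).
(2,5) = 8 (sole candidate).
(5,3) = 9 (sole candidate).
(5,5) = 2 (sole candidate).
(6,3) = 1 (sole candidate).
(7,3) = 6 (sole candidate).
(8,3) = 8 (sole candidate).
(9,6) = 9 (sole candidate).
(3,6) = 7 (sole candidate).
(3,7) = 4 (sole candidate).
(4,4) = 9 (sole candidate).
(4,5) = 4 (sole candidate).
(4,6) = 8 (sole candidate).
(5,2) = 4 (sole candidate).
(6,1) = 2 (sole candidate).
(7,5) = 7 (sole candidate).
(7,6) = 4 (sole candidate).
(8,4) = 5 (sole candidate).
(8,5) = 1 (sole candidate).
(9,1) = 1 (sole candidate).
(9,2) = 2 (sole candidate).
(1,5) = 9 (sole candidate).
(1,9) = 3 (sole candidate).
(3,1) = 9 (sole candidate).
(3,2) = 1 (sole candidate).
(3,4) = 2 (sole candidate).
(3,5) = 5 (sole candidate).
(3,8) = 6 (sole candidate).
(4,1) = 3 (sole candidate).
(7,2) = 3 (sole candidate).
(8,1) = 7 (sole candidate).
(8,2) = 9 (sole candidate).
(8,9) = 6 (sole candidate).
(1,2) = 7 (sole candidate).
(1,7) = 2 (sole candidate).
(1,8) = 1 (sole candidate).
(4,7) = 6: row 4 has {3,4,5,7,8,9}; col 7 has {1,2,4,5,7,8,9}; box has {3,4,5,7,8,9} → only 6 remains.

6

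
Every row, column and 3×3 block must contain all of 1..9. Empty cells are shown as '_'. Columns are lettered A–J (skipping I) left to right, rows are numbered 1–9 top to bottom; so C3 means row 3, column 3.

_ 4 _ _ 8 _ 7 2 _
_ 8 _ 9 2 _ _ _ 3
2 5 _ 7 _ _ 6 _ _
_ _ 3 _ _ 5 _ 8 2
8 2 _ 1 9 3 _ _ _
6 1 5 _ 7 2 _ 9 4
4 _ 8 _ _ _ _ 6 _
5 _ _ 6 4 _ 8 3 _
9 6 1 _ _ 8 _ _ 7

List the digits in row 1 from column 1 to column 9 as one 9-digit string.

346581729

C3 = 9: row 3 has {2,5,6,7}; col 3 has {1,3,5,8}; box has {2,4,5,8} → only 9 remains.
A4 = 7: row 4 has {2,3,5,8}; col 1 has {2,4,5,6,8,9}; box has {1,2,3,5,6,8} → only 7 remains.
B4 = 9: row 4 has {2,3,5,7,8}; col 2 has {1,2,4,5,6,8}; box has {1,2,3,5,6,7,8} → only 9 remains.
D4 = 4: row 4 has {2,3,5,7,8,9}; col 4 has {1,6,7,9}; box has {1,2,3,5,7,9} → only 4 remains.
E4 = 6: row 4 has {2,3,4,5,7,8,9}; col 5 has {2,4,7,8,9}; box has {1,2,3,4,5,7,9} → only 6 remains.
G4 = 1: row 4 has {2,3,4,5,6,7,8,9}; col 7 has {6,7,8}; box has {2,4,8,9} → only 1 remains.
C5 = 4: row 5 has {1,2,3,8,9}; col 3 has {1,3,5,8,9}; box has {1,2,3,5,6,7,8,9} → only 4 remains.
G5 = 5: row 5 has {1,2,3,4,8,9}; col 7 has {1,6,7,8}; box has {1,2,4,8,9} → only 5 remains.
H5 = 7: row 5 has {1,2,3,4,5,8,9}; col 8 has {2,3,6,8,9}; box has {1,2,4,5,8,9} → only 7 remains.
J5 = 6: row 5 has {1,2,3,4,5,7,8,9}; col 9 has {2,3,4,7}; box has {1,2,4,5,7,8,9} → only 6 remains.
D6 = 8: row 6 has {1,2,4,5,6,7,9}; col 4 has {1,4,6,7,9}; box has {1,2,3,4,5,6,7,9} → only 8 remains.
G6 = 3: row 6 has {1,2,4,5,6,7,8,9}; col 7 has {1,5,6,7,8}; box has {1,2,4,5,6,7,8,9} → only 3 remains.
B8 = 7: row 8 has {3,4,5,6,8}; col 2 has {1,2,4,5,6,8,9}; box has {1,4,5,6,8,9} → only 7 remains.
C8 = 2: row 8 has {3,4,5,6,7,8}; col 3 has {1,3,4,5,8,9}; box has {1,4,5,6,7,8,9} → only 2 remains.
C1 = 6: row 1 has {2,4,7,8}; col 3 has {1,2,3,4,5,8,9}; box has {2,4,5,8,9} → only 6 remains.
F1 = 1: row 1 has {2,4,6,7,8}; col 6 has {2,3,5,8}; box has {2,7,8,9} → only 1 remains.
A2 = 1: row 2 has {2,3,8,9}; col 1 has {2,4,5,6,7,8,9}; box has {2,4,5,6,8,9} → only 1 remains.
C2 = 7: row 2 has {1,2,3,8,9}; col 3 has {1,2,3,4,5,6,8,9}; box has {1,2,4,5,6,8,9} → only 7 remains.
G2 = 4: row 2 has {1,2,3,7,8,9}; col 7 has {1,3,5,6,7,8}; box has {2,3,6,7} → only 4 remains.
H2 = 5: row 2 has {1,2,3,4,7,8,9}; col 8 has {2,3,6,7,8,9}; box has {2,3,4,6,7} → only 5 remains.
E3 = 3: row 3 has {2,5,6,7,9}; col 5 has {2,4,6,7,8,9}; box has {1,2,7,8,9} → only 3 remains.
F3 = 4: row 3 has {2,3,5,6,7,9}; col 6 has {1,2,3,5,8}; box has {1,2,3,7,8,9} → only 4 remains.
H3 = 1: row 3 has {2,3,4,5,6,7,9}; col 8 has {2,3,5,6,7,8,9}; box has {2,3,4,5,6,7} → only 1 remains.
J3 = 8: row 3 has {1,2,3,4,5,6,7,9}; col 9 has {2,3,4,6,7}; box has {1,2,3,4,5,6,7} → only 8 remains.
B7 = 3: row 7 has {4,6,8}; col 2 has {1,2,4,5,6,7,8,9}; box has {1,2,4,5,6,7,8,9} → only 3 remains.
F8 = 9: row 8 has {2,3,4,5,6,7,8}; col 6 has {1,2,3,4,5,8}; box has {4,6,8} → only 9 remains.
J8 = 1: row 8 has {2,3,4,5,6,7,8,9}; col 9 has {2,3,4,6,7,8}; box has {3,6,7,8} → only 1 remains.
E9 = 5: row 9 has {1,6,7,8,9}; col 5 has {2,3,4,6,7,8,9}; box has {4,6,8,9} → only 5 remains.
G9 = 2: row 9 has {1,5,6,7,8,9}; col 7 has {1,3,4,5,6,7,8}; box has {1,3,6,7,8} → only 2 remains.
H9 = 4: row 9 has {1,2,5,6,7,8,9}; col 8 has {1,2,3,5,6,7,8,9}; box has {1,2,3,6,7,8} → only 4 remains.
A1 = 3: row 1 has {1,2,4,6,7,8}; col 1 has {1,2,4,5,6,7,8,9}; box has {1,2,4,5,6,7,8,9} → only 3 remains.
D1 = 5: row 1 has {1,2,3,4,6,7,8}; col 4 has {1,4,6,7,8,9}; box has {1,2,3,4,7,8,9} → only 5 remains.
J1 = 9: row 1 has {1,2,3,4,5,6,7,8}; col 9 has {1,2,3,4,6,7,8}; box has {1,2,3,4,5,6,7,8} → only 9 remains.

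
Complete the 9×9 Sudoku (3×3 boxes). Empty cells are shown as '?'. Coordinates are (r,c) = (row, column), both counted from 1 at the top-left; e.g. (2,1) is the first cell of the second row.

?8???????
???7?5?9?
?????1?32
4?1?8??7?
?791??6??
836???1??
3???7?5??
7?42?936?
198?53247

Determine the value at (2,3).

(4,7) = 9 (sole candidate).
(7,3) = 2 (sole candidate).
(8,2) = 5 (sole candidate).
(8,5) = 1 (sole candidate).
(8,9) = 8 (sole candidate).
(9,4) = 6 (sole candidate).
(2,3) = 3: row 2 has {5,7,9}; col 3 has {1,2,4,6,8,9}; box has {8} → only 3 remains.

3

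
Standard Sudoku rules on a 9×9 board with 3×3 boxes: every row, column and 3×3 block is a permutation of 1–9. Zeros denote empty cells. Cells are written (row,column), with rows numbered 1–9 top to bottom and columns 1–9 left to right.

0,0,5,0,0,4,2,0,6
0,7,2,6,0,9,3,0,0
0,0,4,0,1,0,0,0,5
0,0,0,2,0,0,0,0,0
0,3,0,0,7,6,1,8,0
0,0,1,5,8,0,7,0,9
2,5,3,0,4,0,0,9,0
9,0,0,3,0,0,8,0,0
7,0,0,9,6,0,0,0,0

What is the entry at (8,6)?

(1,5) = 3: row 1 has {2,4,5,6}; col 5 has {1,4,6,7,8}; box has {1,4,6,9} → only 3 remains.
(2,5) = 5: row 2 has {2,3,6,7,9}; col 5 has {1,3,4,6,7,8}; box has {1,3,4,6,9} → only 5 remains.
(3,7) = 9: row 3 has {1,4,5}; col 7 has {1,2,3,7,8}; box has {2,3,5,6} → only 9 remains.
(3,8) = 7: row 3 has {1,4,5,9}; col 8 has {8,9}; box has {2,3,5,6,9} → only 7 remains.
(4,5) = 9: row 4 has {2}; col 5 has {1,3,4,5,6,7,8}; box has {2,5,6,7,8} → only 9 remains.
(5,3) = 9: row 5 has {1,3,6,7,8}; col 3 has {1,2,3,4,5}; box has {1,3} → only 9 remains.
(5,4) = 4: row 5 has {1,3,6,7,8,9}; col 4 has {2,3,5,6,9}; box has {2,5,6,7,8,9} → only 4 remains.
(5,9) = 2: row 5 has {1,3,4,6,7,8,9}; col 9 has {5,6,9}; box has {1,7,8,9} → only 2 remains.
(6,6) = 3: row 6 has {1,5,7,8,9}; col 6 has {4,6,9}; box has {2,4,5,6,7,8,9} → only 3 remains.
(7,7) = 6: row 7 has {2,3,4,5,9}; col 7 has {1,2,3,7,8,9}; box has {8,9} → only 6 remains.
(8,3) = 6: row 8 has {3,8,9}; col 3 has {1,2,3,4,5,9}; box has {2,3,5,7,9} → only 6 remains.
(8,5) = 2: row 8 has {3,6,8,9}; col 5 has {1,3,4,5,6,7,8,9}; box has {3,4,6,9} → only 2 remains.
(9,3) = 8: row 9 has {6,7,9}; col 3 has {1,2,3,4,5,6,9}; box has {2,3,5,6,7,9} → only 8 remains.
(1,8) = 1: row 1 has {2,3,4,5,6}; col 8 has {7,8,9}; box has {2,3,5,6,7,9} → only 1 remains.
(2,8) = 4: row 2 has {2,3,5,6,7,9}; col 8 has {1,7,8,9}; box has {1,2,3,5,6,7,9} → only 4 remains.
(2,9) = 8: row 2 has {2,3,4,5,6,7,9}; col 9 has {2,5,6,9}; box has {1,2,3,4,5,6,7,9} → only 8 remains.
(3,4) = 8: row 3 has {1,4,5,7,9}; col 4 has {2,3,4,5,6,9}; box has {1,3,4,5,6,9} → only 8 remains.
(3,6) = 2: row 3 has {1,4,5,7,8,9}; col 6 has {3,4,6,9}; box has {1,3,4,5,6,8,9} → only 2 remains.
(4,3) = 7: row 4 has {2,9}; col 3 has {1,2,3,4,5,6,8,9}; box has {1,3,9} → only 7 remains.
(4,6) = 1: row 4 has {2,7,9}; col 6 has {2,3,4,6,9}; box has {2,3,4,5,6,7,8,9} → only 1 remains.
(5,1) = 5: row 5 has {1,2,3,4,6,7,8,9}; col 1 has {2,7,9}; box has {1,3,7,9} → only 5 remains.
(6,8) = 6: row 6 has {1,3,5,7,8,9}; col 8 has {1,4,7,8,9}; box has {1,2,7,8,9} → only 6 remains.
(8,8) = 5: row 8 has {2,3,6,8,9}; col 8 has {1,4,6,7,8,9}; box has {6,8,9} → only 5 remains.
(9,6) = 5: row 9 has {6,7,8,9}; col 6 has {1,2,3,4,6,9}; box has {2,3,4,6,9} → only 5 remains.
(9,7) = 4: row 9 has {5,6,7,8,9}; col 7 has {1,2,3,6,7,8,9}; box has {5,6,8,9} → only 4 remains.
(1,1) = 8: row 1 has {1,2,3,4,5,6}; col 1 has {2,5,7,9}; box has {2,4,5,7} → only 8 remains.
(1,2) = 9: row 1 has {1,2,3,4,5,6,8}; col 2 has {3,5,7}; box has {2,4,5,7,8} → only 9 remains.
(1,4) = 7: row 1 has {1,2,3,4,5,6,8,9}; col 4 has {2,3,4,5,6,8,9}; box has {1,2,3,4,5,6,8,9} → only 7 remains.
(2,1) = 1: row 2 has {2,3,4,5,6,7,8,9}; col 1 has {2,5,7,8,9}; box has {2,4,5,7,8,9} → only 1 remains.
(3,2) = 6: row 3 has {1,2,4,5,7,8,9}; col 2 has {3,5,7,9}; box has {1,2,4,5,7,8,9} → only 6 remains.
(4,7) = 5: row 4 has {1,2,7,9}; col 7 has {1,2,3,4,6,7,8,9}; box has {1,2,6,7,8,9} → only 5 remains.
(4,8) = 3: row 4 has {1,2,5,7,9}; col 8 has {1,4,5,6,7,8,9}; box has {1,2,5,6,7,8,9} → only 3 remains.
(4,9) = 4: row 4 has {1,2,3,5,7,9}; col 9 has {2,5,6,8,9}; box has {1,2,3,5,6,7,8,9} → only 4 remains.
(6,1) = 4: row 6 has {1,3,5,6,7,8,9}; col 1 has {1,2,5,7,8,9}; box has {1,3,5,7,9} → only 4 remains.
(6,2) = 2: row 6 has {1,3,4,5,6,7,8,9}; col 2 has {3,5,6,7,9}; box has {1,3,4,5,7,9} → only 2 remains.
(7,4) = 1: row 7 has {2,3,4,5,6,9}; col 4 has {2,3,4,5,6,7,8,9}; box has {2,3,4,5,6,9} → only 1 remains.
(7,9) = 7: row 7 has {1,2,3,4,5,6,9}; col 9 has {2,4,5,6,8,9}; box has {4,5,6,8,9} → only 7 remains.
(8,6) = 7: row 8 has {2,3,5,6,8,9}; col 6 has {1,2,3,4,5,6,9}; box has {1,2,3,4,5,6,9} → only 7 remains.

7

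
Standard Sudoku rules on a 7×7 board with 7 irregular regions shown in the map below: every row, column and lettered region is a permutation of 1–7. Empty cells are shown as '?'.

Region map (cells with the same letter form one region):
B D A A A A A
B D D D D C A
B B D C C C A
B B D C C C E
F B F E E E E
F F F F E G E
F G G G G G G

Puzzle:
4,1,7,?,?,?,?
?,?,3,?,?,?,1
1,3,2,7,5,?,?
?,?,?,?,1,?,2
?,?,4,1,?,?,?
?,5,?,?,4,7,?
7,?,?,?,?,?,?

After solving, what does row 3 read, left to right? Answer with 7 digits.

1327564

r4c2 = 7 (hidden single in row 4).
r2c5 = 7 (hidden single in row 2).
r5c7 = 7 (hidden single in row 5).
r5c6 = 5 (hidden single in row 5).
r6c3 = 1 (hidden single in row 6).
r7c6 = 1 (hidden single in row 7).
r3c7 = 4: in region A, 4 can only go here (every other open cell in that region sees a 4).
r3c6 = 6: row 3 has {1,2,3,4,5,7}; col 6 has {1,5,7}; region has {1,5,7} → only 6 remains.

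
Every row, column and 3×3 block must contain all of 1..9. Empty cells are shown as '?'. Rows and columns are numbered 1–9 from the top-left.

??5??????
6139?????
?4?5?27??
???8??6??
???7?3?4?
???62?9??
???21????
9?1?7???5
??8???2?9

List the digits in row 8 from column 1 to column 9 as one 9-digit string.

row 3, column 1 = 8 (sole candidate).
row 3, column 3 = 9 (sole candidate).
row 1, column 8 = 9 (hidden single in row 1).
row 2, column 6 = 7 (hidden single in row 2).
row 7, column 6 = 9 (hidden single in row 7).
row 8, column 2 = 2: in row 8, 2 can only go here (every other open cell in that row sees a 2).
row 1, column 2 = 7 (sole candidate).
row 1, column 1 = 2 (sole candidate).
row 9, column 8 = 1 (hidden single in row 9).
row 3, column 9 = 1 (hidden single in row 3).
row 9, column 1 = 7 (hidden single in row 9).
row 1, column 4 = 1 (hidden single in column 4).
row 5, column 7 = 1 (hidden single in column 7).
row 5, column 1 = 5 (sole candidate).
row 5, column 5 = 9 (sole candidate).
row 4, column 2 = 9 (hidden single in row 4).
row 7, column 2 = 5 (hidden single in row 7).
row 2, column 7 = 5 (hidden single in column 7).
row 8, column 6 = 8: in box 8, 8 can only go here (every other open cell in that box sees an 8).
row 8, column 8 = 6: in row 8, 6 can only go here (every other open cell in that row sees a 6).
row 3, column 8 = 3 (sole candidate).
row 3, column 5 = 6 (sole candidate).
row 1, column 6 = 4 (sole candidate).
row 1, column 7 = 8 (sole candidate).
row 1, column 9 = 6 (sole candidate).
row 2, column 5 = 8 (sole candidate).
row 2, column 8 = 2 (sole candidate).
row 2, column 9 = 4 (sole candidate).
row 1, column 5 = 3 (sole candidate).
row 7, column 3 = 6 (hidden single in row 7).
row 5, column 3 = 2 (sole candidate).
row 5, column 9 = 8 (sole candidate).
row 9, column 2 = 3 (sole candidate).
row 9, column 4 = 4 (sole candidate).
row 9, column 5 = 5 (sole candidate).
row 9, column 6 = 6 (sole candidate).
row 4, column 5 = 4 (sole candidate).
row 5, column 2 = 6 (sole candidate).
row 6, column 2 = 8 (sole candidate).
row 7, column 1 = 4 (sole candidate).
row 7, column 7 = 3 (sole candidate).
row 7, column 9 = 7 (sole candidate).
row 8, column 4 = 3: row 8 has {1,2,5,6,7,8,9}; col 4 has {1,2,4,5,6,7,8,9}; box has {1,2,4,5,6,7,8,9} → only 3 remains.
row 8, column 7 = 4: row 8 has {1,2,3,5,6,7,8,9}; col 7 has {1,2,3,5,6,7,8,9}; box has {1,2,3,5,6,7,9} → only 4 remains.

921378465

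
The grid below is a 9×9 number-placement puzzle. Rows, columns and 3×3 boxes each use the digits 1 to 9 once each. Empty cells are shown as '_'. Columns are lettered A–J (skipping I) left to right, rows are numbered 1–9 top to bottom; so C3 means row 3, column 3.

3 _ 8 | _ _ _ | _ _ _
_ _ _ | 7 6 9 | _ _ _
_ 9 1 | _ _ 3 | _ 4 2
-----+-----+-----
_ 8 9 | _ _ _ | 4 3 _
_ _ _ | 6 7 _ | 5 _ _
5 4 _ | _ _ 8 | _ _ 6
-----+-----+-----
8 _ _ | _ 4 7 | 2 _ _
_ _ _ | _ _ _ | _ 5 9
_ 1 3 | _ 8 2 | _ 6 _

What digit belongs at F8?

6

E3 = 5: row 3 has {1,2,3,4,9}; col 5 has {4,6,7,8}; box has {3,6,7,9} → only 5 remains.
C5 = 2: row 5 has {5,6,7}; col 3 has {1,3,8,9}; box has {4,5,8,9} → only 2 remains.
C6 = 7: row 6 has {4,5,6,8}; col 3 has {1,2,3,8,9}; box has {2,4,5,8,9} → only 7 remains.
H7 = 1: row 7 has {2,4,7,8}; col 8 has {3,4,5,6}; box has {2,5,6,9} → only 1 remains.
J7 = 3: row 7 has {1,2,4,7,8}; col 9 has {2,6,9}; box has {1,2,5,6,9} → only 3 remains.
G9 = 7: row 9 has {1,2,3,6,8}; col 7 has {2,4,5}; box has {1,2,3,5,6,9} → only 7 remains.
J9 = 4: row 9 has {1,2,3,6,7,8}; col 9 has {2,3,6,9}; box has {1,2,3,5,6,7,9} → only 4 remains.
H2 = 8: row 2 has {6,7,9}; col 8 has {1,3,4,5,6}; box has {2,4} → only 8 remains.
D3 = 8: row 3 has {1,2,3,4,5,9}; col 4 has {6,7}; box has {3,5,6,7,9} → only 8 remains.
G3 = 6: row 3 has {1,2,3,4,5,8,9}; col 7 has {2,4,5,7}; box has {2,4,8} → only 6 remains.
A5 = 1: row 5 has {2,5,6,7}; col 1 has {3,5,8}; box has {2,4,5,7,8,9} → only 1 remains.
B5 = 3: row 5 has {1,2,5,6,7}; col 2 has {1,4,8,9}; box has {1,2,4,5,7,8,9} → only 3 remains.
F5 = 4: row 5 has {1,2,3,5,6,7}; col 6 has {2,3,7,8,9}; box has {6,7,8} → only 4 remains.
H5 = 9: row 5 has {1,2,3,4,5,6,7}; col 8 has {1,3,4,5,6,8}; box has {3,4,5,6} → only 9 remains.
J5 = 8: row 5 has {1,2,3,4,5,6,7,9}; col 9 has {2,3,4,6,9}; box has {3,4,5,6,9} → only 8 remains.
G6 = 1: row 6 has {4,5,6,7,8}; col 7 has {2,4,5,6,7}; box has {3,4,5,6,8,9} → only 1 remains.
H6 = 2: row 6 has {1,4,5,6,7,8}; col 8 has {1,3,4,5,6,8,9}; box has {1,3,4,5,6,8,9} → only 2 remains.
G8 = 8: row 8 has {5,9}; col 7 has {1,2,4,5,6,7}; box has {1,2,3,4,5,6,7,9} → only 8 remains.
A9 = 9: row 9 has {1,2,3,4,6,7,8}; col 1 has {1,3,5,8}; box has {1,3,8} → only 9 remains.
D9 = 5: row 9 has {1,2,3,4,6,7,8,9}; col 4 has {6,7,8}; box has {2,4,7,8} → only 5 remains.
F1 = 1: row 1 has {3,8}; col 6 has {2,3,4,7,8,9}; box has {3,5,6,7,8,9} → only 1 remains.
G1 = 9: row 1 has {1,3,8}; col 7 has {1,2,4,5,6,7,8}; box has {2,4,6,8} → only 9 remains.
H1 = 7: row 1 has {1,3,8,9}; col 8 has {1,2,3,4,5,6,8,9}; box has {2,4,6,8,9} → only 7 remains.
J1 = 5: row 1 has {1,3,7,8,9}; col 9 has {2,3,4,6,8,9}; box has {2,4,6,7,8,9} → only 5 remains.
G2 = 3: row 2 has {6,7,8,9}; col 7 has {1,2,4,5,6,7,8,9}; box has {2,4,5,6,7,8,9} → only 3 remains.
J2 = 1: row 2 has {3,6,7,8,9}; col 9 has {2,3,4,5,6,8,9}; box has {2,3,4,5,6,7,8,9} → only 1 remains.
A3 = 7: row 3 has {1,2,3,4,5,6,8,9}; col 1 has {1,3,5,8,9}; box has {1,3,8,9} → only 7 remains.
A4 = 6: row 4 has {3,4,8,9}; col 1 has {1,3,5,7,8,9}; box has {1,2,3,4,5,7,8,9} → only 6 remains.
F4 = 5: row 4 has {3,4,6,8,9}; col 6 has {1,2,3,4,7,8,9}; box has {4,6,7,8} → only 5 remains.
J4 = 7: row 4 has {3,4,5,6,8,9}; col 9 has {1,2,3,4,5,6,8,9}; box has {1,2,3,4,5,6,8,9} → only 7 remains.
D7 = 9: row 7 has {1,2,3,4,7,8}; col 4 has {5,6,7,8}; box has {2,4,5,7,8} → only 9 remains.
F8 = 6: row 8 has {5,8,9}; col 6 has {1,2,3,4,5,7,8,9}; box has {2,4,5,7,8,9} → only 6 remains.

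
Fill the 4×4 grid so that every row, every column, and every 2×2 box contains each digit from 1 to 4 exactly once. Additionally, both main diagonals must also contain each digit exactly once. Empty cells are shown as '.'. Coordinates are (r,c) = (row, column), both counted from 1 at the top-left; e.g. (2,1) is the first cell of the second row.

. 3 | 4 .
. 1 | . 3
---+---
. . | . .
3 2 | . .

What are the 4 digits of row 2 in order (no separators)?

4123

(1,1) = 2: row 1 has {3,4}; col 1 has {3}; box has {1,3}; main diagonal has {1} → only 2 remains.
(1,4) = 1: row 1 has {2,3,4}; col 4 has {3}; box has {3,4}; anti-diagonal has {3} → only 1 remains.
(2,1) = 4: row 2 has {1,3}; col 1 has {2,3}; box has {1,2,3} → only 4 remains.
(2,3) = 2: row 2 has {1,3,4}; col 3 has {4}; box has {1,3,4}; anti-diagonal has {1,3} → only 2 remains.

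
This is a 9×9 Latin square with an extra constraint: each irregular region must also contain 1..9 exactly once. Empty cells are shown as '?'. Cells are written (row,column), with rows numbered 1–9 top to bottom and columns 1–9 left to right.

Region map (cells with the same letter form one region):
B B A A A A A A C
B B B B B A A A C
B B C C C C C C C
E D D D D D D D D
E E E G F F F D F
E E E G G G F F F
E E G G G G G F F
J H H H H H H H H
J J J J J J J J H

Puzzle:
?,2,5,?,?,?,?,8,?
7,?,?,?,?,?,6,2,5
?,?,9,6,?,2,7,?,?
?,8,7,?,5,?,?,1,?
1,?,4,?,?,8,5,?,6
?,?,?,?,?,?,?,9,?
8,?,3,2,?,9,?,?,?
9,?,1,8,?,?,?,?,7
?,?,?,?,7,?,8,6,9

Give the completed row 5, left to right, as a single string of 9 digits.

194728536

(2,3) = 8 (sole candidate).
(5,4) = 7: row 5 has {1,4,5,6,8}; col 4 has {2,6,8}; region has {2,3,9} → only 7 remains.
(5,8) = 3: row 5 has {1,4,5,6,7,8}; col 8 has {1,2,6,8,9}; region has {1,5,7,8} → only 3 remains.
(9,3) = 2 (sole candidate).
(3,8) = 4 (sole candidate).
(5,2) = 9: row 5 has {1,3,4,5,6,7,8}; col 2 has {2,8}; region has {1,4,8} → only 9 remains.
(5,5) = 2: row 5 has {1,3,4,5,6,7,8,9}; col 5 has {5,7}; region has {5,6,8,9} → only 2 remains.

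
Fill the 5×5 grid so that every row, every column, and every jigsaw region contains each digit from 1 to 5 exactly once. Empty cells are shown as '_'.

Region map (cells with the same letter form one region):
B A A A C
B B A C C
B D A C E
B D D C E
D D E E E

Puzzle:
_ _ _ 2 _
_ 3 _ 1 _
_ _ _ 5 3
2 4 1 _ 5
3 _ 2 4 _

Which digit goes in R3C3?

4

R1C5 = 4 (sole candidate).
R2C5 = 2 (sole candidate).
R3C2 = 2 (sole candidate).
R3C3 = 4: row 3 has {2,3,5}; col 3 has {1,2}; region has {2} → only 4 remains.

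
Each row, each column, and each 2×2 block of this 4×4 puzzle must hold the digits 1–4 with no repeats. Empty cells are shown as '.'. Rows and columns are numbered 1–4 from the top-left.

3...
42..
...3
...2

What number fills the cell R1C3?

R1C2 = 1 (sole candidate).
R1C4 = 4 (sole candidate).
R2C4 = 1 (sole candidate).
R3C2 = 4 (sole candidate).
R3C3 = 1 (sole candidate).
R4C1 = 1 (sole candidate).
R4C2 = 3 (sole candidate).
R4C3 = 4 (sole candidate).
R1C3 = 2: row 1 has {1,3,4}; col 3 has {1,4}; box has {1,4} → only 2 remains.

2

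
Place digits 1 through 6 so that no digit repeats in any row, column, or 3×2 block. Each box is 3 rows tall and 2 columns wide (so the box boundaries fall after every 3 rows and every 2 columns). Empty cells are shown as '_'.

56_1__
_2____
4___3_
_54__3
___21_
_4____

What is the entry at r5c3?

5

r3c2 = 1: row 3 has {3,4}; col 2 has {2,4,5,6}; box has {2,4,5,6} → only 1 remains.
r4c4 = 6: row 4 has {3,4,5}; col 4 has {1,2}; box has {2,4} → only 6 remains.
r4c5 = 2: row 4 has {3,4,5,6}; col 5 has {1,3}; box has {1,3} → only 2 remains.
r5c2 = 3: row 5 has {1,2}; col 2 has {1,2,4,5,6}; box has {4,5} → only 3 remains.
r5c3 = 5: row 5 has {1,2,3}; col 3 has {4}; box has {2,4,6} → only 5 remains.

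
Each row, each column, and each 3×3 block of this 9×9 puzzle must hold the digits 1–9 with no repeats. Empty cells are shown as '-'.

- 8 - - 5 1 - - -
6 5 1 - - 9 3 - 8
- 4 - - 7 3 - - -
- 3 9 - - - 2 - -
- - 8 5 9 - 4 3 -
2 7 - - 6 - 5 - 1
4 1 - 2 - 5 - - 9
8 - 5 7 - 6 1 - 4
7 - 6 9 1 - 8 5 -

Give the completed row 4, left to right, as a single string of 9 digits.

R2C4 = 4: row 2 has {1,3,5,6,8,9}; col 4 has {2,5,7,9}; box has {1,3,5,7,9} → only 4 remains.
R2C5 = 2: row 2 has {1,3,4,5,6,8,9}; col 5 has {1,5,6,7,9}; box has {1,3,4,5,7,9} → only 2 remains.
R2C8 = 7: row 2 has {1,2,3,4,5,6,8,9}; col 8 has {3,5}; box has {3,8} → only 7 remains.
R3C1 = 9: row 3 has {3,4,7}; col 1 has {2,4,6,7,8}; box has {1,4,5,6,8} → only 9 remains.
R3C3 = 2: row 3 has {3,4,7,9}; col 3 has {1,5,6,8,9}; box has {1,4,5,6,8,9} → only 2 remains.
R3C7 = 6: row 3 has {2,3,4,7,9}; col 7 has {1,2,3,4,5,8}; box has {3,7,8} → only 6 remains.
R3C8 = 1: row 3 has {2,3,4,6,7,9}; col 8 has {3,5,7}; box has {3,6,7,8} → only 1 remains.
R3C9 = 5: row 3 has {1,2,3,4,6,7,9}; col 9 has {1,4,8,9}; box has {1,3,6,7,8} → only 5 remains.
R5C1 = 1: row 5 has {3,4,5,8,9}; col 1 has {2,4,6,7,8,9}; box has {2,3,7,8,9} → only 1 remains.
R5C2 = 6: row 5 has {1,3,4,5,8,9}; col 2 has {1,3,4,5,7,8}; box has {1,2,3,7,8,9} → only 6 remains.
R5C9 = 7: row 5 has {1,3,4,5,6,8,9}; col 9 has {1,4,5,8,9}; box has {1,2,3,4,5} → only 7 remains.
R6C3 = 4: row 6 has {1,2,5,6,7}; col 3 has {1,2,5,6,8,9}; box has {1,2,3,6,7,8,9} → only 4 remains.
R6C6 = 8: row 6 has {1,2,4,5,6,7}; col 6 has {1,3,5,6,9}; box has {5,6,9} → only 8 remains.
R6C8 = 9: row 6 has {1,2,4,5,6,7,8}; col 8 has {1,3,5,7}; box has {1,2,3,4,5,7} → only 9 remains.
R7C3 = 3: row 7 has {1,2,4,5,9}; col 3 has {1,2,4,5,6,8,9}; box has {1,4,5,6,7,8} → only 3 remains.
R7C5 = 8: row 7 has {1,2,3,4,5,9}; col 5 has {1,2,5,6,7,9}; box has {1,2,5,6,7,9} → only 8 remains.
R7C7 = 7: row 7 has {1,2,3,4,5,8,9}; col 7 has {1,2,3,4,5,6,8}; box has {1,4,5,8,9} → only 7 remains.
R7C8 = 6: row 7 has {1,2,3,4,5,7,8,9}; col 8 has {1,3,5,7,9}; box has {1,4,5,7,8,9} → only 6 remains.
R8C5 = 3: row 8 has {1,4,5,6,7,8}; col 5 has {1,2,5,6,7,8,9}; box has {1,2,5,6,7,8,9} → only 3 remains.
R8C8 = 2: row 8 has {1,3,4,5,6,7,8}; col 8 has {1,3,5,6,7,9}; box has {1,4,5,6,7,8,9} → only 2 remains.
R9C2 = 2: row 9 has {1,5,6,7,8,9}; col 2 has {1,3,4,5,6,7,8}; box has {1,3,4,5,6,7,8} → only 2 remains.
R9C6 = 4: row 9 has {1,2,5,6,7,8,9}; col 6 has {1,3,5,6,8,9}; box has {1,2,3,5,6,7,8,9} → only 4 remains.
R9C9 = 3: row 9 has {1,2,4,5,6,7,8,9}; col 9 has {1,4,5,7,8,9}; box has {1,2,4,5,6,7,8,9} → only 3 remains.
R1C1 = 3: row 1 has {1,5,8}; col 1 has {1,2,4,6,7,8,9}; box has {1,2,4,5,6,8,9} → only 3 remains.
R1C3 = 7: row 1 has {1,3,5,8}; col 3 has {1,2,3,4,5,6,8,9}; box has {1,2,3,4,5,6,8,9} → only 7 remains.
R1C4 = 6: row 1 has {1,3,5,7,8}; col 4 has {2,4,5,7,9}; box has {1,2,3,4,5,7,9} → only 6 remains.
R1C7 = 9: row 1 has {1,3,5,6,7,8}; col 7 has {1,2,3,4,5,6,7,8}; box has {1,3,5,6,7,8} → only 9 remains.
R1C8 = 4: row 1 has {1,3,5,6,7,8,9}; col 8 has {1,2,3,5,6,7,9}; box has {1,3,5,6,7,8,9} → only 4 remains.
R1C9 = 2: row 1 has {1,3,4,5,6,7,8,9}; col 9 has {1,3,4,5,7,8,9}; box has {1,3,4,5,6,7,8,9} → only 2 remains.
R3C4 = 8: row 3 has {1,2,3,4,5,6,7,9}; col 4 has {2,4,5,6,7,9}; box has {1,2,3,4,5,6,7,9} → only 8 remains.
R4C1 = 5: row 4 has {2,3,9}; col 1 has {1,2,3,4,6,7,8,9}; box has {1,2,3,4,6,7,8,9} → only 5 remains.
R4C4 = 1: row 4 has {2,3,5,9}; col 4 has {2,4,5,6,7,8,9}; box has {5,6,8,9} → only 1 remains.
R4C5 = 4: row 4 has {1,2,3,5,9}; col 5 has {1,2,3,5,6,7,8,9}; box has {1,5,6,8,9} → only 4 remains.
R4C6 = 7: row 4 has {1,2,3,4,5,9}; col 6 has {1,3,4,5,6,8,9}; box has {1,4,5,6,8,9} → only 7 remains.
R4C8 = 8: row 4 has {1,2,3,4,5,7,9}; col 8 has {1,2,3,4,5,6,7,9}; box has {1,2,3,4,5,7,9} → only 8 remains.
R4C9 = 6: row 4 has {1,2,3,4,5,7,8,9}; col 9 has {1,2,3,4,5,7,8,9}; box has {1,2,3,4,5,7,8,9} → only 6 remains.

539147286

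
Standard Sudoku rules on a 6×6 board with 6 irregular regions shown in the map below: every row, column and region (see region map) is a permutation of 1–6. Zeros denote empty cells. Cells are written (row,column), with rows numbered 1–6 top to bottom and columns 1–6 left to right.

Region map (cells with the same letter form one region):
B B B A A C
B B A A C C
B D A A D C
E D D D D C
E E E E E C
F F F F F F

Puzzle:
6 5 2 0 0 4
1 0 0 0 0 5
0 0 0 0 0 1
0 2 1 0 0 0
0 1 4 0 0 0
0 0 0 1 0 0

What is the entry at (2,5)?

(1,4) = 3 (sole candidate).
(1,5) = 1 (sole candidate).
(2,3) = 6 (sole candidate).
(3,3) = 5 (sole candidate).
(6,3) = 3 (sole candidate).
(3,4) = 2 (hidden single in row 3).
(2,4) = 4 (sole candidate).
(2,2) = 3 (sole candidate).
(2,5) = 2: row 2 has {1,3,4,5,6}; col 5 has {1}; region has {1,4,5} → only 2 remains.

2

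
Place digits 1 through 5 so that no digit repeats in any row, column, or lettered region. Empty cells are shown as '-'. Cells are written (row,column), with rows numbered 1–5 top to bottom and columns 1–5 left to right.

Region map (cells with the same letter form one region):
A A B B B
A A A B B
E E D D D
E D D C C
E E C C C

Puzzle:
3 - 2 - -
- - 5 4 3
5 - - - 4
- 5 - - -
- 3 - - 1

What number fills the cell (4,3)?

(1,5) = 5: row 1 has {2,3}; col 5 has {1,3,4}; region has {2,3,4} → only 5 remains.
(4,5) = 2: row 4 has {5}; col 5 has {1,3,4,5}; region has {1} → only 2 remains.
(5,3) = 4: row 5 has {1,3}; col 3 has {2,5}; region has {1,2} → only 4 remains.
(5,4) = 5: row 5 has {1,3,4}; col 4 has {4}; region has {1,2,4} → only 5 remains.
(1,4) = 1: row 1 has {2,3,5}; col 4 has {4,5}; region has {2,3,4,5} → only 1 remains.
(4,4) = 3: row 4 has {2,5}; col 4 has {1,4,5}; region has {1,2,4,5} → only 3 remains.
(5,1) = 2: row 5 has {1,3,4,5}; col 1 has {3,5}; region has {3,5} → only 2 remains.
(1,2) = 4: row 1 has {1,2,3,5}; col 2 has {3,5}; region has {3,5} → only 4 remains.
(2,1) = 1: row 2 has {3,4,5}; col 1 has {2,3,5}; region has {3,4,5} → only 1 remains.
(2,2) = 2: row 2 has {1,3,4,5}; col 2 has {3,4,5}; region has {1,3,4,5} → only 2 remains.
(3,2) = 1: row 3 has {4,5}; col 2 has {2,3,4,5}; region has {2,3,5} → only 1 remains.
(3,3) = 3: row 3 has {1,4,5}; col 3 has {2,4,5}; region has {4,5} → only 3 remains.
(3,4) = 2: row 3 has {1,3,4,5}; col 4 has {1,3,4,5}; region has {3,4,5} → only 2 remains.
(4,1) = 4: row 4 has {2,3,5}; col 1 has {1,2,3,5}; region has {1,2,3,5} → only 4 remains.
(4,3) = 1: row 4 has {2,3,4,5}; col 3 has {2,3,4,5}; region has {2,3,4,5} → only 1 remains.

1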